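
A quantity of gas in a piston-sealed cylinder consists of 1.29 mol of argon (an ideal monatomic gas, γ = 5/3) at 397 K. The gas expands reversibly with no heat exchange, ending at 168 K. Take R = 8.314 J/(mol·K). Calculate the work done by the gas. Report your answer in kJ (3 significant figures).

Adiabatic ⇒ Q = 0, so W_by = −ΔU = nCᵥ(T₁ − T₂).
Cᵥ = 3R/2 = 12.47 J/(mol·K).
W = (1.29)(12.47)(397 − 168) = 3684 J.

W ≈ 3.68 kJ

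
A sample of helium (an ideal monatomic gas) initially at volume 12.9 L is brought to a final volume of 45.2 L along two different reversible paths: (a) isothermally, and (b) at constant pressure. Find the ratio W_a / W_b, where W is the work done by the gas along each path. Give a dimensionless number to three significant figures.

W_a / W_b ≈ 0.501

Path (a) isothermal: W = P₁V₁ ln(V₂/V₁) → W_a/(P₁V₁) = 1.254.
Path (b) isobaric: W = P₁(V₂ − V₁) → W_b/(P₁V₁) = 2.504.
W_a / W_b = 1.254 / 2.504 = 0.5008.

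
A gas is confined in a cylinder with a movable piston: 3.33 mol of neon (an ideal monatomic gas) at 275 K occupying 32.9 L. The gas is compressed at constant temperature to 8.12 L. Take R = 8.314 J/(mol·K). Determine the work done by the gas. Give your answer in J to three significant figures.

Isothermal: W = nRT ln(V₂/V₁).
W = (3.33)(8.314)(275) × ln(8.12/32.9)
  = 7614 × -1.399
W_by_gas = -10652 J.

W ≈ -10700 J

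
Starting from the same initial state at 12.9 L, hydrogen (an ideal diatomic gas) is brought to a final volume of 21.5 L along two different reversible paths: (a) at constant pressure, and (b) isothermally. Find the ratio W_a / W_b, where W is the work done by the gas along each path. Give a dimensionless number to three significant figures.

Path (a) isobaric: W = P₁(V₂ − V₁) → W_a/(P₁V₁) = 0.6667.
Path (b) isothermal: W = P₁V₁ ln(V₂/V₁) → W_b/(P₁V₁) = 0.5108.
W_a / W_b = 0.6667 / 0.5108 = 1.305.

W_a / W_b ≈ 1.31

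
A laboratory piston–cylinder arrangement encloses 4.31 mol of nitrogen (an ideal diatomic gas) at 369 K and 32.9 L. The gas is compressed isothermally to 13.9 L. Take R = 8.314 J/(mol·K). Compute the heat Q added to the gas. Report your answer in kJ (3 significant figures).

Isothermal ⇒ ΔU = 0, so Q = W = nRT ln(V₂/V₁).
Q = (4.31)(8.314)(369) ln(13.9/32.9) = 13223 × -0.8616 = -11392 J.

Q ≈ -11.4 kJ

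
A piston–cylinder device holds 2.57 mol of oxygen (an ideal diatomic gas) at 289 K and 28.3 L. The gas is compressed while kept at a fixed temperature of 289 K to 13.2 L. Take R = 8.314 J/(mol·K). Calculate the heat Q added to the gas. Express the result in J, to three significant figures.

Isothermal ⇒ ΔU = 0, so Q = W = nRT ln(V₂/V₁).
Q = (2.57)(8.314)(289) ln(13.2/28.3) = 6175 × -0.7626 = -4709 J.

Q ≈ -4710 J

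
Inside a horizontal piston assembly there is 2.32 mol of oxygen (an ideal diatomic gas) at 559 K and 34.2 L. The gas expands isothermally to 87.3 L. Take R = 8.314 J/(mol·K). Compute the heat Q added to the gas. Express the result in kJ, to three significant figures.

Q ≈ 10.1 kJ

Isothermal ⇒ ΔU = 0, so Q = W = nRT ln(V₂/V₁).
Q = (2.32)(8.314)(559) ln(87.3/34.2) = 10782 × 0.9371 = 10104 J.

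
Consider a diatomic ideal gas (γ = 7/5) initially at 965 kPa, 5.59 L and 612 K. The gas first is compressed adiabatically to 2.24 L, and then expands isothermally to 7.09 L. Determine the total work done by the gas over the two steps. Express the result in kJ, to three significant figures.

W_total ≈ 3.00 kJ

Step 1 (adiabatic): W = (P₁V₁ − P₂V₂)/(γ−1) = (5394 − 7777)/0.4 = -5956 J.
After step 1: P = 3472 kPa, V = 2.24 L, T = 882.3 K.
Step 2 (isothermal): W = P₁V₁ ln(V₂/V₁) = (7777) ln(7.09/2.24) = 8961 J.
W_total = -5956 + 8961 = 3004 J.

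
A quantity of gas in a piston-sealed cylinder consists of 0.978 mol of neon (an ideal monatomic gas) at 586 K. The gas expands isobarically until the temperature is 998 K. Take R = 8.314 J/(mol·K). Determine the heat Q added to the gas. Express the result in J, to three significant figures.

Q ≈ 8380 J

Isobaric: W = nRΔT = (0.978)(8.314)(412) = 3350 J.
ΔU = nCᵥΔT with Cᵥ = 3R/2: ΔU = (0.978)(12.47)(412) = 5025 J.
Q = ΔU + W = 5025 + 3350 = 8375 J.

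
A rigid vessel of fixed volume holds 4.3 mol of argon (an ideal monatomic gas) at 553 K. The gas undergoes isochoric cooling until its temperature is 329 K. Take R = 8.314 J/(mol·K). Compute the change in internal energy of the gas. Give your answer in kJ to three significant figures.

ΔU ≈ -12.0 kJ

Constant volume ⇒ W = 0, so Q = ΔU = nCᵥΔT with Cᵥ = 3R/2 = 12.47 J/(mol·K).
ΔU = (4.3)(12.47)(329 − 553) = -12012 J.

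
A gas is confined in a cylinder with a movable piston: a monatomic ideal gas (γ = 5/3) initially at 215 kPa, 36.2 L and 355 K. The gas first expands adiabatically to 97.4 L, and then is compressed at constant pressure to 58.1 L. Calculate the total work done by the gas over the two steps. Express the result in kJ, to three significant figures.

Step 1 (adiabatic): W = (P₁V₁ − P₂V₂)/(γ−1) = (7783 − 4023)/0.667 = 5640 J.
After step 1: P = 41.31 kPa, V = 97.4 L, T = 183.5 K.
Step 2 (isobaric): W = PΔV = (41.31 kPa)(58.1 − 97.4 L) = -1623 J.
W_total = 5640 − 1623 = 4016 J.

W_total ≈ 4.02 kJ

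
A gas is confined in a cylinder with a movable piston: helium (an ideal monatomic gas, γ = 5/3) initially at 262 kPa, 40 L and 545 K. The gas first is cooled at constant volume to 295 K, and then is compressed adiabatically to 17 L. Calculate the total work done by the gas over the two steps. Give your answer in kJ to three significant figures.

Step 1 (isochoric): W = 0 (constant volume).
After step 1: P = 141.8 kPa (V unchanged).
Step 2 (adiabatic): W = (P₁V₁ − P₂V₂)/(γ−1) = (5673 − 10035)/0.667 = -6544 J.
W_total = 0 − 6544 = -6544 J.

W_total ≈ -6.54 kJ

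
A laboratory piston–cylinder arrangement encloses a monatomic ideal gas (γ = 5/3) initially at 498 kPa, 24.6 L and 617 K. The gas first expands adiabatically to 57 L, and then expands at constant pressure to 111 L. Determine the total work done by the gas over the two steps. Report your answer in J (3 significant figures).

Step 1 (adiabatic): W = (P₁V₁ − P₂V₂)/(γ−1) = (12251 − 6996)/0.667 = 7882 J.
After step 1: P = 122.7 kPa, V = 57 L, T = 352.4 K.
Step 2 (isobaric): W = PΔV = (122.7 kPa)(111 − 57 L) = 6628 J.
W_total = 7882 + 6628 = 14510 J.

W_total ≈ 14500 J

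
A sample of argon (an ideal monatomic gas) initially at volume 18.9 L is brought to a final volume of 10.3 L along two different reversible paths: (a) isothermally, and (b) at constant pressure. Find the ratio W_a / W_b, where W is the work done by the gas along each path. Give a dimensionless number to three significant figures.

W_a / W_b ≈ 1.33

Path (a) isothermal: W = P₁V₁ ln(V₂/V₁) → W_a/(P₁V₁) = -0.607.
Path (b) isobaric: W = P₁(V₂ − V₁) → W_b/(P₁V₁) = -0.455.
W_a / W_b = -0.607 / -0.455 = 1.334.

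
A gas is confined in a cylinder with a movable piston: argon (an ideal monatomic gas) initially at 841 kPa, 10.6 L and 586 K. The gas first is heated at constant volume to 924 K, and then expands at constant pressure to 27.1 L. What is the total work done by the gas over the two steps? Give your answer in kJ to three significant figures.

Step 1 (isochoric): W = 0 (constant volume).
After step 1: P = 1326 kPa (V unchanged).
Step 2 (isobaric): W = PΔV = (1326 kPa)(27.1 − 10.6 L) = 21880 J.
W_total = 0 + 21880 = 21880 J.

W_total ≈ 21.9 kJ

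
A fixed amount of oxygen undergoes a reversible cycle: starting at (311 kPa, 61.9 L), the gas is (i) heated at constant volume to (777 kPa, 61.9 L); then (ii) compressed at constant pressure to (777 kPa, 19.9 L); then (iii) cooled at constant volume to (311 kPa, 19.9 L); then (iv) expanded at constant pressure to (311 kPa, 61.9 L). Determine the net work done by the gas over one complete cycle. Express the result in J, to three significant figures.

W_net ≈ -19600 J

Constant-volume legs do no work.
W(ii) = (777)(19.9 − 61.9) = -32634 J; W(iv) = (311)(61.9 − 19.9) = 13062 J.
W_net = -32634 + 13062 = -19572 J (the counter-clockwise enclosed area).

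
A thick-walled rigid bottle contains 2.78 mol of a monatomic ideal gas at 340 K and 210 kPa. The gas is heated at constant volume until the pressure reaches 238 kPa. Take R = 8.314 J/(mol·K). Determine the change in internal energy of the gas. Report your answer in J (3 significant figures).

ΔU ≈ 1570 J

Constant volume ⇒ W = 0, so Q = ΔU = nCᵥΔT with Cᵥ = 3R/2 = 12.47 J/(mol·K).
At constant V, T₂/T₁ = P₂/P₁ ⇒ ΔT = T₁(P₂/P₁ − 1) = 340·(238/210 − 1) = 45.33 K.
ΔU = (2.78)(12.47)(45.33) = 1572 J.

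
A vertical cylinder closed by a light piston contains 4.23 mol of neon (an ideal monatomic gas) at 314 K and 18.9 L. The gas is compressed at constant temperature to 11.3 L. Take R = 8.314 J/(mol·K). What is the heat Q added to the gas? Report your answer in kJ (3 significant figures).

Isothermal ⇒ ΔU = 0, so Q = W = nRT ln(V₂/V₁).
Q = (4.23)(8.314)(314) ln(11.3/18.9) = 11043 × -0.5144 = -5680 J.

Q ≈ -5.68 kJ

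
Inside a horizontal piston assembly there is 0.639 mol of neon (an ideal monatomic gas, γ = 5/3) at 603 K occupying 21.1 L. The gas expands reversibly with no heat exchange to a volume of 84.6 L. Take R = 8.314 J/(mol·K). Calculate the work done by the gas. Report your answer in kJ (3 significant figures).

Adiabatic: TV^(γ−1) = const with γ = 5/3.
T₂ = T₁ (V₁/V₂)^(γ−1) = 603 × (21.1/84.6)^0.667 = 603 × 0.3962 = 238.9 K.
W_by = nCᵥ(T₁ − T₂) = (0.639)(12.47)(603 − 238.9) = 2901 J.

W ≈ 2.90 kJ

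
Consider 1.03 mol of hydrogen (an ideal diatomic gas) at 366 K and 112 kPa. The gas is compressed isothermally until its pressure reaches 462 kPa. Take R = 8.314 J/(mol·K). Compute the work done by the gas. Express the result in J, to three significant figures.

Isothermal process: W = nRT ln(V₂/V₁) = nRT ln(P₁/P₂).
W = (1.03)(8.314)(366) × ln(112/462)
  = 3134 × ln(0.2424) = 3134 × -1.417
W_by_gas = -4441 J.

W ≈ -4440 J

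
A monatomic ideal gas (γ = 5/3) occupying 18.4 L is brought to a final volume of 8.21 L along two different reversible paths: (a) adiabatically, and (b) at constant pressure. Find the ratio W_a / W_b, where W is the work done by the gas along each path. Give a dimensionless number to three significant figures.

W_a / W_b ≈ 1.93

Path (a) adiabatic: W = P₁V₁(1 − (V₁/V₂)^(γ−1))/(γ−1) → W_a/(P₁V₁) = -1.069.
Path (b) isobaric: W = P₁(V₂ − V₁) → W_b/(P₁V₁) = -0.5538.
W_a / W_b = -1.069 / -0.5538 = 1.93.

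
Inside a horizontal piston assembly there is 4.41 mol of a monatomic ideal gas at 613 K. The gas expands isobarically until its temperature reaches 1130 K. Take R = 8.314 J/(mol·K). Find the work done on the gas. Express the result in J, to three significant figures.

W ≈ -19000 J

Isobaric: W = P ΔV = nR ΔT.
W = (4.41)(8.314)(1130 − 613) = 18956 J.
Work on gas = −W_by = -18956 J.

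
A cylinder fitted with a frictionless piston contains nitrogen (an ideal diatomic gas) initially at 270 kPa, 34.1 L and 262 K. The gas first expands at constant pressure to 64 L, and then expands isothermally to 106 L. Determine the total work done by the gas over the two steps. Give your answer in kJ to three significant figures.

W_total ≈ 16.8 kJ

Step 1 (isobaric): W = PΔV = (270 kPa)(64 − 34.1 L) = 8073 J.
After step 1: P = 270 kPa, V = 64 L, T = 491.7 K.
Step 2 (isothermal): W = P₁V₁ ln(V₂/V₁) = (17280) ln(106/64) = 8719 J.
W_total = 8073 + 8719 = 16792 J.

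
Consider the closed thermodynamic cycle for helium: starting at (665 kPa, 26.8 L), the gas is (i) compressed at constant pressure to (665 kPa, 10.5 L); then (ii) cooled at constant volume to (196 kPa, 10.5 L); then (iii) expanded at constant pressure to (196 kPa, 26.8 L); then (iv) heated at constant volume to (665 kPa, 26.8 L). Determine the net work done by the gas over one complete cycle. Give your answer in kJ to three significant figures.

W_net ≈ -7.64 kJ

Constant-volume legs do no work.
W(i) = (665)(10.5 − 26.8) = -10840 J; W(iii) = (196)(26.8 − 10.5) = 3195 J.
W_net = -10840 + 3195 = -7645 J (the counter-clockwise enclosed area).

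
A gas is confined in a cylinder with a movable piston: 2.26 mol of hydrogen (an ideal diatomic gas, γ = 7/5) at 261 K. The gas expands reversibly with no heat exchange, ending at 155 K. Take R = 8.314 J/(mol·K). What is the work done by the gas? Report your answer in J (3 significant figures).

Adiabatic ⇒ Q = 0, so W_by = −ΔU = nCᵥ(T₁ − T₂).
Cᵥ = 5R/2 = 20.79 J/(mol·K).
W = (2.26)(20.79)(261 − 155) = 4979 J.

W ≈ 4980 J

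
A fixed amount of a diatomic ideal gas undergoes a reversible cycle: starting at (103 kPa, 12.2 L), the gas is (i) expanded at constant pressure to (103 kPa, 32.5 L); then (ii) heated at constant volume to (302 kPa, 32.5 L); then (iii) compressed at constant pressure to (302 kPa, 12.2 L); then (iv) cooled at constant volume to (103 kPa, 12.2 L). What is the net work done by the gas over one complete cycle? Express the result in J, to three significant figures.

W_net ≈ -4040 J

Constant-volume legs do no work.
W(i) = (103)(32.5 − 12.2) = 2091 J; W(iii) = (302)(12.2 − 32.5) = -6131 J.
W_net = 2091 − 6131 = -4040 J (the counter-clockwise enclosed area).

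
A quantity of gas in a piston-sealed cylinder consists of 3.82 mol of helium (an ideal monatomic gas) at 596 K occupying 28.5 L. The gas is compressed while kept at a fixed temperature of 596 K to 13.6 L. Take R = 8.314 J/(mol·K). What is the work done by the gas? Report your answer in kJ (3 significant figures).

Isothermal: W = nRT ln(V₂/V₁).
W = (3.82)(8.314)(596) × ln(13.6/28.5)
  = 18929 × -0.7398
W_by_gas = -14004 J.

W ≈ -14.0 kJ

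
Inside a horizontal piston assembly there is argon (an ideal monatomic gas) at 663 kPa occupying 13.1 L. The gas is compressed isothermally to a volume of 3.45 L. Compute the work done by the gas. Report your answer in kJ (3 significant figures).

W ≈ -11.6 kJ

Isothermal: W = nRT ln(V₂/V₁) = P₁V₁ ln(V₂/V₁).
P₁V₁ = (663 kPa)(13.1 L) = 8685 J.
W = 8685 × ln(3.45/13.1) = 8685 × -1.334
W_by_gas = -11588 J.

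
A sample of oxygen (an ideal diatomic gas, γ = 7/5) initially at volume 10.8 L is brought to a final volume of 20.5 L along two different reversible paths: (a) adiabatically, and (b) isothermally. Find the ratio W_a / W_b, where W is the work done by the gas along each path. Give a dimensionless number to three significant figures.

Path (a) adiabatic: W = P₁V₁(1 − (V₁/V₂)^(γ−1))/(γ−1) → W_a/(P₁V₁) = 0.5653.
Path (b) isothermal: W = P₁V₁ ln(V₂/V₁) → W_b/(P₁V₁) = 0.6409.
W_a / W_b = 0.5653 / 0.6409 = 0.8821.

W_a / W_b ≈ 0.882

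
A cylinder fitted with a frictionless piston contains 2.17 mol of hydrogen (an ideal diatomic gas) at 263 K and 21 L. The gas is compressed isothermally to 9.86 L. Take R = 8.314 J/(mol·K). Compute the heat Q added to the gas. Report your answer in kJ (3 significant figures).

Q ≈ -3.59 kJ

Isothermal ⇒ ΔU = 0, so Q = W = nRT ln(V₂/V₁).
Q = (2.17)(8.314)(263) ln(9.86/21) = 4745 × -0.756 = -3587 J.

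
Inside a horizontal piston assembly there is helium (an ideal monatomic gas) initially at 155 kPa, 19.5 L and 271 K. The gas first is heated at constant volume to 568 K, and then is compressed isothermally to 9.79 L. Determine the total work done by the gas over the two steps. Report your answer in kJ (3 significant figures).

W_total ≈ -4.37 kJ

Step 1 (isochoric): W = 0 (constant volume).
After step 1: P = 324.9 kPa (V unchanged).
Step 2 (isothermal): W = P₁V₁ ln(V₂/V₁) = (6335) ln(9.79/19.5) = -4365 J.
W_total = 0 − 4365 = -4365 J.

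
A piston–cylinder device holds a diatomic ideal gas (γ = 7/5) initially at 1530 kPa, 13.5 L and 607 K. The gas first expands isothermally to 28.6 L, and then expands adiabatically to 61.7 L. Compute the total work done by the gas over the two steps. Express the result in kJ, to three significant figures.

W_total ≈ 29.2 kJ

Step 1 (isothermal): W = P₁V₁ ln(V₂/V₁) = (20655) ln(28.6/13.5) = 15506 J.
After step 1: P = 722.2 kPa, V = 28.6 L, T = 607 K.
Step 2 (adiabatic): W = (P₁V₁ − P₂V₂)/(γ−1) = (20655 − 15186)/0.4 = 13671 J.
W_total = 15506 + 13671 = 29177 J.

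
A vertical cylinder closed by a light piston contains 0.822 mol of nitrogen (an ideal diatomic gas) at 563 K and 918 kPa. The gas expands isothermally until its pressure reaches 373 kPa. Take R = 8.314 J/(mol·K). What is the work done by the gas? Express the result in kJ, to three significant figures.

W ≈ 3.47 kJ

Isothermal process: W = nRT ln(V₂/V₁) = nRT ln(P₁/P₂).
W = (0.822)(8.314)(563) × ln(918/373)
  = 3848 × ln(2.461) = 3848 × 0.9006
W_by_gas = 3465 J.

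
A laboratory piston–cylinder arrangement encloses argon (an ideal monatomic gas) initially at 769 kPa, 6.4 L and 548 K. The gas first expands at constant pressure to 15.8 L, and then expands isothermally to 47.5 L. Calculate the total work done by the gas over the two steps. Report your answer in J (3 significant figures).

Step 1 (isobaric): W = PΔV = (769 kPa)(15.8 − 6.4 L) = 7229 J.
After step 1: P = 769 kPa, V = 15.8 L, T = 1353 K.
Step 2 (isothermal): W = P₁V₁ ln(V₂/V₁) = (12150) ln(47.5/15.8) = 13374 J.
W_total = 7229 + 13374 = 20603 J.

W_total ≈ 20600 J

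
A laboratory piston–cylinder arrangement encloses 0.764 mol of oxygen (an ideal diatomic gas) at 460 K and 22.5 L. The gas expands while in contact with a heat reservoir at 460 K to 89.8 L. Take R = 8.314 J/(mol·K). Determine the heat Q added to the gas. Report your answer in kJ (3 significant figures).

Q ≈ 4.04 kJ

Isothermal ⇒ ΔU = 0, so Q = W = nRT ln(V₂/V₁).
Q = (0.764)(8.314)(460) ln(89.8/22.5) = 2922 × 1.384 = 4044 J.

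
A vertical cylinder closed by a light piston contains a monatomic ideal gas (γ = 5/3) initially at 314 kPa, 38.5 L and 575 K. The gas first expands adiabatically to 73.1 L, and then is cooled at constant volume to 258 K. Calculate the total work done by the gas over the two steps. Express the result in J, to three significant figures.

Step 1 (adiabatic): W = (P₁V₁ − P₂V₂)/(γ−1) = (12089 − 7884)/0.667 = 6307 J.
Step 2 (isochoric): W = 0 (constant volume).
W_total = 6307 + 0 = 6307 J.

W_total ≈ 6310 J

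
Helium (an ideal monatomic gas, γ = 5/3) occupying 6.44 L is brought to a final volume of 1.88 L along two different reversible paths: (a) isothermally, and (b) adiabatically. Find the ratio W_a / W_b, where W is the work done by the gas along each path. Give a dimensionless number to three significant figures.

W_a / W_b ≈ 0.645

Path (a) isothermal: W = P₁V₁ ln(V₂/V₁) → W_a/(P₁V₁) = -1.231.
Path (b) adiabatic: W = P₁V₁(1 − (V₁/V₂)^(γ−1))/(γ−1) → W_b/(P₁V₁) = -1.909.
W_a / W_b = -1.231 / -1.909 = 0.6451.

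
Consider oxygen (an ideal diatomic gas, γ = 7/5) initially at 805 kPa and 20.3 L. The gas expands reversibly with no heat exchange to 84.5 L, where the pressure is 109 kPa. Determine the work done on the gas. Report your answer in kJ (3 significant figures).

W ≈ -17.8 kJ

Adiabatic: W = (P₁V₁ − P₂V₂)/(γ − 1) with γ = 7/5.
P₁V₁ = 16342 J, P₂V₂ = 9210 J.
W = (16342 − 9210) / 0.4 = 17828 J.
Work on gas = −W_by = -17828 J.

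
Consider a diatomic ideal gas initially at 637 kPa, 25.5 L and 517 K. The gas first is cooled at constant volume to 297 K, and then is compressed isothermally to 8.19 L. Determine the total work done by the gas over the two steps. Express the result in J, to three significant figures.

W_total ≈ -10600 J

Step 1 (isochoric): W = 0 (constant volume).
After step 1: P = 365.9 kPa (V unchanged).
Step 2 (isothermal): W = P₁V₁ ln(V₂/V₁) = (9331) ln(8.19/25.5) = -10598 J.
W_total = 0 − 10598 = -10598 J.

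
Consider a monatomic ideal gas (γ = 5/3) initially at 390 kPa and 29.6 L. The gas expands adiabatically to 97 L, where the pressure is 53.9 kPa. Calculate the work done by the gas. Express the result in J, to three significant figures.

Adiabatic: W = (P₁V₁ − P₂V₂)/(γ − 1) with γ = 5/3.
P₁V₁ = 11544 J, P₂V₂ = 5228 J.
W = (11544 − 5228) / 0.6667 = 9474 J.

W ≈ 9470 J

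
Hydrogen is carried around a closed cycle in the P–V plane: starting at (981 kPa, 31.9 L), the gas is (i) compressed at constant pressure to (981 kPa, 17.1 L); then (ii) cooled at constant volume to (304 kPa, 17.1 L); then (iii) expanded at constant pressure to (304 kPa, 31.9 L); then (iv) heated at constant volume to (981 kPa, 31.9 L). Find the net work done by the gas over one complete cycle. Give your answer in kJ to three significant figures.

Constant-volume legs do no work.
W(i) = (981)(17.1 − 31.9) = -14519 J; W(iii) = (304)(31.9 − 17.1) = 4499 J.
W_net = -14519 + 4499 = -10020 J (the counter-clockwise enclosed area).

W_net ≈ -10.0 kJ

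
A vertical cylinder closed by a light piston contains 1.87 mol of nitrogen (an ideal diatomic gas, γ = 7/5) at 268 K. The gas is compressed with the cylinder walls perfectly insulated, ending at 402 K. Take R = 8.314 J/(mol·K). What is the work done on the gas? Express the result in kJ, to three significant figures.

W ≈ 5.21 kJ

Adiabatic ⇒ Q = 0, so W_by = −ΔU = nCᵥ(T₁ − T₂).
Cᵥ = 5R/2 = 20.79 J/(mol·K).
W = (1.87)(20.79)(268 − 402) = -5208 J.
Work on gas = −W_by = 5208 J.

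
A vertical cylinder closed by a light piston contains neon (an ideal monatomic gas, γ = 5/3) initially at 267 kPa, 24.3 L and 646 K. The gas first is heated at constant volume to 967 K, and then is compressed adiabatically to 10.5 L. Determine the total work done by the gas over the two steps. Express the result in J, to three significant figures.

Step 1 (isochoric): W = 0 (constant volume).
After step 1: P = 399.7 kPa (V unchanged).
Step 2 (adiabatic): W = (P₁V₁ − P₂V₂)/(γ−1) = (9712 − 16992)/0.667 = -10921 J.
W_total = 0 − 10921 = -10921 J.

W_total ≈ -10900 J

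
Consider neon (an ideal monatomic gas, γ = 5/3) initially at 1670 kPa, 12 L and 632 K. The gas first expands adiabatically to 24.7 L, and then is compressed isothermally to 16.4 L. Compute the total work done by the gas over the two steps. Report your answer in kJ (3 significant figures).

W_total ≈ 6.41 kJ

Step 1 (adiabatic): W = (P₁V₁ − P₂V₂)/(γ−1) = (20040 − 12385)/0.667 = 11483 J.
After step 1: P = 501.4 kPa, V = 24.7 L, T = 390.6 K.
Step 2 (isothermal): W = P₁V₁ ln(V₂/V₁) = (12385) ln(16.4/24.7) = -5072 J.
W_total = 11483 − 5072 = 6411 J.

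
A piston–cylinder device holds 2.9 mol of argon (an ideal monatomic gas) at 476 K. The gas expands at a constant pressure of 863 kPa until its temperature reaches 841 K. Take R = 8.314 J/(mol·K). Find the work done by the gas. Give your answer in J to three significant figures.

Isobaric: W = P ΔV = nR ΔT.
W = (2.9)(8.314)(841 − 476) = 8800 J.

W ≈ 8800 J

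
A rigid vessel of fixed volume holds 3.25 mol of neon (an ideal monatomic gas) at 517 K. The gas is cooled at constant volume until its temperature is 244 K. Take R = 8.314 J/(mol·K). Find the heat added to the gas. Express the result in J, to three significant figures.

Q ≈ -11100 J

Constant volume ⇒ W = 0, so Q = ΔU = nCᵥΔT with Cᵥ = 3R/2 = 12.47 J/(mol·K).
ΔU = (3.25)(12.47)(244 − 517) = -11065 J.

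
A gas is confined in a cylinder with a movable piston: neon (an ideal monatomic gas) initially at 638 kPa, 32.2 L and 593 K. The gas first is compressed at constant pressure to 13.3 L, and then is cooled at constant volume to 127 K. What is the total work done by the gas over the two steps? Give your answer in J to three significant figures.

Step 1 (isobaric): W = PΔV = (638 kPa)(13.3 − 32.2 L) = -12058 J.
Step 2 (isochoric): W = 0 (constant volume).
W_total = -12058 + 0 = -12058 J.

W_total ≈ -12100 J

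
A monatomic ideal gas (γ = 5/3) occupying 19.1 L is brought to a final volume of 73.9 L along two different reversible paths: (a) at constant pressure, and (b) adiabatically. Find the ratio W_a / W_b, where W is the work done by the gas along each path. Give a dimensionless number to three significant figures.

W_a / W_b ≈ 3.22

Path (a) isobaric: W = P₁(V₂ − V₁) → W_a/(P₁V₁) = 2.869.
Path (b) adiabatic: W = P₁V₁(1 − (V₁/V₂)^(γ−1))/(γ−1) → W_b/(P₁V₁) = 0.8914.
W_a / W_b = 2.869 / 0.8914 = 3.219.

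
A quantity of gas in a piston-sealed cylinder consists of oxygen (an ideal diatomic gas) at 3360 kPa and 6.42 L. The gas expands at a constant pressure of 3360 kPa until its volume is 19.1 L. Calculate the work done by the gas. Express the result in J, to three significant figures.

W ≈ 42600 J

Isobaric: W = P ΔV.
W = (3360 kPa)(19.1 − 6.42 L) = (3360)(12.68) = 42605 J.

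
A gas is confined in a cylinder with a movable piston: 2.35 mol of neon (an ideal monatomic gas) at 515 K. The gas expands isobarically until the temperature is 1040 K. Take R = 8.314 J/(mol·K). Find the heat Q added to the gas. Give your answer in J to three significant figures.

Isobaric: W = nRΔT = (2.35)(8.314)(525) = 10257 J.
ΔU = nCᵥΔT with Cᵥ = 3R/2: ΔU = (2.35)(12.47)(525) = 15386 J.
Q = ΔU + W = 15386 + 10257 = 25643 J.

Q ≈ 25600 J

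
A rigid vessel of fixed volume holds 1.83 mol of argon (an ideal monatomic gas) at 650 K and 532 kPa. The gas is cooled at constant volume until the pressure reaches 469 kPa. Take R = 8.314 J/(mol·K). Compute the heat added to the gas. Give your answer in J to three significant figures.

Constant volume ⇒ W = 0, so Q = ΔU = nCᵥΔT with Cᵥ = 3R/2 = 12.47 J/(mol·K).
At constant V, T₂/T₁ = P₂/P₁ ⇒ ΔT = T₁(P₂/P₁ − 1) = 650·(469/532 − 1) = -76.97 K.
ΔU = (1.83)(12.47)(-76.97) = -1757 J.

Q ≈ -1760 J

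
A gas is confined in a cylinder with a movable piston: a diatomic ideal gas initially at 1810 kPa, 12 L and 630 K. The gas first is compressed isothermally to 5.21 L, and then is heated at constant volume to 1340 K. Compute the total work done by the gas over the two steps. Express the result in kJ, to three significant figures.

Step 1 (isothermal): W = P₁V₁ ln(V₂/V₁) = (21720) ln(5.21/12) = -18122 J.
Step 2 (isochoric): W = 0 (constant volume).
W_total = -18122 + 0 = -18122 J.

W_total ≈ -18.1 kJ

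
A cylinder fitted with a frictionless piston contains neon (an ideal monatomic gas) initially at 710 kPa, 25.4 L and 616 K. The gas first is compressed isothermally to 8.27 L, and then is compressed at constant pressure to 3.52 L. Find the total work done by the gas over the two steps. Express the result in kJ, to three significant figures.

Step 1 (isothermal): W = P₁V₁ ln(V₂/V₁) = (18034) ln(8.27/25.4) = -20236 J.
After step 1: P = 2181 kPa, V = 8.27 L, T = 616 K.
Step 2 (isobaric): W = PΔV = (2181 kPa)(3.52 − 8.27 L) = -10358 J.
W_total = -20236 − 10358 = -30594 J.

W_total ≈ -30.6 kJ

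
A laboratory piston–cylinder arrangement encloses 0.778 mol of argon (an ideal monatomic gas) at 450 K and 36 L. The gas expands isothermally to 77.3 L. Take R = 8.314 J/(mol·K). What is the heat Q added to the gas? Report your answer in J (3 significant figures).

Q ≈ 2220 J

Isothermal ⇒ ΔU = 0, so Q = W = nRT ln(V₂/V₁).
Q = (0.778)(8.314)(450) ln(77.3/36) = 2911 × 0.7642 = 2224 J.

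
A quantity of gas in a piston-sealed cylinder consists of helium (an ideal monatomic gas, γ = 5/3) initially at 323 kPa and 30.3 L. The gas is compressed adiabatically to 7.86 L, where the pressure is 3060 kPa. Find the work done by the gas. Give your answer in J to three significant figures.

W ≈ -21400 J

Adiabatic: W = (P₁V₁ − P₂V₂)/(γ − 1) with γ = 5/3.
P₁V₁ = 9787 J, P₂V₂ = 24052 J.
W = (9787 − 24052) / 0.6667 = -21397 J.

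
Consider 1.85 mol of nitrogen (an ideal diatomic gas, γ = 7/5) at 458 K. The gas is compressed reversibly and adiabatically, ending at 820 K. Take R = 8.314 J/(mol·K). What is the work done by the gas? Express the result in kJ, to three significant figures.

Adiabatic ⇒ Q = 0, so W_by = −ΔU = nCᵥ(T₁ − T₂).
Cᵥ = 5R/2 = 20.79 J/(mol·K).
W = (1.85)(20.79)(458 − 820) = -13920 J.

W ≈ -13.9 kJ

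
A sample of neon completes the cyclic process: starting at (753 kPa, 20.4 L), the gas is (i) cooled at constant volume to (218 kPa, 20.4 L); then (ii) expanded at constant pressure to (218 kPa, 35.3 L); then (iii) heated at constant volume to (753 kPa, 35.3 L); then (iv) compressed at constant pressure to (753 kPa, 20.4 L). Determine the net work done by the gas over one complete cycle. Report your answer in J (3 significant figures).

W_net ≈ -7970 J

Constant-volume legs do no work.
W(ii) = (218)(35.3 − 20.4) = 3248 J; W(iv) = (753)(20.4 − 35.3) = -11220 J.
W_net = 3248 − 11220 = -7971 J (the counter-clockwise enclosed area).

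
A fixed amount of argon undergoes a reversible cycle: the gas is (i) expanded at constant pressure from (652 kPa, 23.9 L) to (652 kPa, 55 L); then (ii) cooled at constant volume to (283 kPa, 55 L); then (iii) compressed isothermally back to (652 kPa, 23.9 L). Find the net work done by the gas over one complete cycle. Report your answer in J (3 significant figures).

Leg (i): W = PΔV = (652)(55 − 23.9) = 20277 J.
Leg (ii): W = 0.
Leg (iii): W = PᵢVᵢ ln(V_f/Vᵢ) = (15565) ln(23.9/55) = -12973 J.
W_net = 20277 − 12973 = 7304 J.

W_net ≈ 7300 J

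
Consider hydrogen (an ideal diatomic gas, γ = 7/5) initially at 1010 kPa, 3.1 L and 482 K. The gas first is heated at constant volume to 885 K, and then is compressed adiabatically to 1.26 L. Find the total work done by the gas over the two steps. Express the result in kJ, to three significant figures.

Step 1 (isochoric): W = 0 (constant volume).
After step 1: P = 1854 kPa (V unchanged).
Step 2 (adiabatic): W = (P₁V₁ − P₂V₂)/(γ−1) = (5749 − 8241)/0.4 = -6230 J.
W_total = 0 − 6230 = -6230 J.

W_total ≈ -6.23 kJ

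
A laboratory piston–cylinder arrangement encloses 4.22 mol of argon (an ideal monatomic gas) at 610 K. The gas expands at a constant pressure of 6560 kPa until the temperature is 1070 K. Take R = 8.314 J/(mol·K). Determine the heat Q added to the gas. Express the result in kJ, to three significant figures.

Q ≈ 40.3 kJ

Isobaric: W = nRΔT = (4.22)(8.314)(460) = 16139 J.
ΔU = nCᵥΔT with Cᵥ = 3R/2: ΔU = (4.22)(12.47)(460) = 24209 J.
Q = ΔU + W = 24209 + 16139 = 40348 J.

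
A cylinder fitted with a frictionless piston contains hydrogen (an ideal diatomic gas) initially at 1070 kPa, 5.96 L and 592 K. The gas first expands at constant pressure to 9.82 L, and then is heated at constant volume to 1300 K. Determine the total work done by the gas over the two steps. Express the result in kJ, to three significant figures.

Step 1 (isobaric): W = PΔV = (1070 kPa)(9.82 − 5.96 L) = 4130 J.
Step 2 (isochoric): W = 0 (constant volume).
W_total = 4130 + 0 = 4130 J.

W_total ≈ 4.13 kJ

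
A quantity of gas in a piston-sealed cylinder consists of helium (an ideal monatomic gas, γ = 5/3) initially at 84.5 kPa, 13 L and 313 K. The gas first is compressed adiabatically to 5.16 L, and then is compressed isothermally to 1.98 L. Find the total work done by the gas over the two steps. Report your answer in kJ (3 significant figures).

Step 1 (adiabatic): W = (P₁V₁ − P₂V₂)/(γ−1) = (1098 − 2034)/0.667 = -1403 J.
After step 1: P = 394.2 kPa, V = 5.16 L, T = 579.5 K.
Step 2 (isothermal): W = P₁V₁ ln(V₂/V₁) = (2034) ln(1.98/5.16) = -1948 J.
W_total = -1403 − 1948 = -3351 J.

W_total ≈ -3.35 kJ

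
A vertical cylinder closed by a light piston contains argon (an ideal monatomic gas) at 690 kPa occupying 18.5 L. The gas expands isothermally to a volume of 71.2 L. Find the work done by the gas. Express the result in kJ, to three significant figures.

W ≈ 17.2 kJ

Isothermal: W = nRT ln(V₂/V₁) = P₁V₁ ln(V₂/V₁).
P₁V₁ = (690 kPa)(18.5 L) = 12765 J.
W = 12765 × ln(71.2/18.5) = 12765 × 1.348
W_by_gas = 17204 J.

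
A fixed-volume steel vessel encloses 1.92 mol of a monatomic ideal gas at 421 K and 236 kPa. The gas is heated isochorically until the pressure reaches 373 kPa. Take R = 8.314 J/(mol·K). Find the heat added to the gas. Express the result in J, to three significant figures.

Q ≈ 5850 J

Constant volume ⇒ W = 0, so Q = ΔU = nCᵥΔT with Cᵥ = 3R/2 = 12.47 J/(mol·K).
At constant V, T₂/T₁ = P₂/P₁ ⇒ ΔT = T₁(P₂/P₁ − 1) = 421·(373/236 − 1) = 244.4 K.
ΔU = (1.92)(12.47)(244.4) = 5852 J.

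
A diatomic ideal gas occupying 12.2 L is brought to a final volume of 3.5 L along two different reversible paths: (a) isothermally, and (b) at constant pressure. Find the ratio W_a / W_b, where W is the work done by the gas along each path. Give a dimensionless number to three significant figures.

Path (a) isothermal: W = P₁V₁ ln(V₂/V₁) → W_a/(P₁V₁) = -1.249.
Path (b) isobaric: W = P₁(V₂ − V₁) → W_b/(P₁V₁) = -0.7131.
W_a / W_b = -1.249 / -0.7131 = 1.751.

W_a / W_b ≈ 1.75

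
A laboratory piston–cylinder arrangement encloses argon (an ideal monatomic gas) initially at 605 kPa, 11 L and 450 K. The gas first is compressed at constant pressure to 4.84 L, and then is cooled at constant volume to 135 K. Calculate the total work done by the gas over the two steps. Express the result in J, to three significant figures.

Step 1 (isobaric): W = PΔV = (605 kPa)(4.84 − 11 L) = -3727 J.
Step 2 (isochoric): W = 0 (constant volume).
W_total = -3727 + 0 = -3727 J.

W_total ≈ -3730 J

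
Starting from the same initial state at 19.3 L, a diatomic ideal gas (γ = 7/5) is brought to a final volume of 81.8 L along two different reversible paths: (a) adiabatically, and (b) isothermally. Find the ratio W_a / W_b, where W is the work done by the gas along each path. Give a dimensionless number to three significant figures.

Path (a) adiabatic: W = P₁V₁(1 − (V₁/V₂)^(γ−1))/(γ−1) → W_a/(P₁V₁) = 1.097.
Path (b) isothermal: W = P₁V₁ ln(V₂/V₁) → W_b/(P₁V₁) = 1.444.
W_a / W_b = 1.097 / 1.444 = 0.7596.

W_a / W_b ≈ 0.760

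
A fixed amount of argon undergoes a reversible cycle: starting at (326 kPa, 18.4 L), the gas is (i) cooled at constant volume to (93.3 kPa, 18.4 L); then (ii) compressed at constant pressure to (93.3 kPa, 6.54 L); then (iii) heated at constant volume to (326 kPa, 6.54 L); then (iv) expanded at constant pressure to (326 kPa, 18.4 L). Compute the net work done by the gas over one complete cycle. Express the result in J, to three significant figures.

Constant-volume legs do no work.
W(ii) = (93.3)(6.54 − 18.4) = -1107 J; W(iv) = (326)(18.4 − 6.54) = 3866 J.
W_net = -1107 + 3866 = 2760 J (the clockwise enclosed area).

W_net ≈ 2760 J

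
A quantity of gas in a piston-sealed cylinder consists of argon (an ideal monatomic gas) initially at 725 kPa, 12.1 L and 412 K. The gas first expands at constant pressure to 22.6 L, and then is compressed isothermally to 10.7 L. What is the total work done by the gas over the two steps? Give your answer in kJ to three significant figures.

W_total ≈ -4.64 kJ

Step 1 (isobaric): W = PΔV = (725 kPa)(22.6 − 12.1 L) = 7613 J.
After step 1: P = 725 kPa, V = 22.6 L, T = 769.5 K.
Step 2 (isothermal): W = P₁V₁ ln(V₂/V₁) = (16385) ln(10.7/22.6) = -12251 J.
W_total = 7613 − 12251 = -4639 J.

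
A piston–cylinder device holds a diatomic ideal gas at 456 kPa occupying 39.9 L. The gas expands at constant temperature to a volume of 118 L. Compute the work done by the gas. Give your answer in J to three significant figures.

Isothermal: W = nRT ln(V₂/V₁) = P₁V₁ ln(V₂/V₁).
P₁V₁ = (456 kPa)(39.9 L) = 18194 J.
W = 18194 × ln(118/39.9) = 18194 × 1.084
W_by_gas = 19728 J.

W ≈ 19700 J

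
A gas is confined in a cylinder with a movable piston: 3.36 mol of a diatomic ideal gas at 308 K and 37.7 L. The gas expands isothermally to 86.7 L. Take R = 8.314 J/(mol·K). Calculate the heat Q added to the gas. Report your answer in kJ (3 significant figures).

Q ≈ 7.17 kJ

Isothermal ⇒ ΔU = 0, so Q = W = nRT ln(V₂/V₁).
Q = (3.36)(8.314)(308) ln(86.7/37.7) = 8604 × 0.8328 = 7165 J.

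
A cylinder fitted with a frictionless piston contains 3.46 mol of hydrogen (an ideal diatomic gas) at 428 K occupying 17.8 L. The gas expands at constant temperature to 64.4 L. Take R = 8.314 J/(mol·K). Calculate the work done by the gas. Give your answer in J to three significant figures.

W ≈ 15800 J

Isothermal: W = nRT ln(V₂/V₁).
W = (3.46)(8.314)(428) × ln(64.4/17.8)
  = 12312 × 1.286
W_by_gas = 15832 J.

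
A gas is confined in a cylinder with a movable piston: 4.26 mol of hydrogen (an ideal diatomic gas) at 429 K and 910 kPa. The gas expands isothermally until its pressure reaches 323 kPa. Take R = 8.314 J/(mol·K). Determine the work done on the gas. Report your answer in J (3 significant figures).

W ≈ -15700 J

Isothermal process: W = nRT ln(V₂/V₁) = nRT ln(P₁/P₂).
W = (4.26)(8.314)(429) × ln(910/323)
  = 15194 × ln(2.817) = 15194 × 1.036
W_by_gas = 15738 J; work on gas = −W_by = -15738 J.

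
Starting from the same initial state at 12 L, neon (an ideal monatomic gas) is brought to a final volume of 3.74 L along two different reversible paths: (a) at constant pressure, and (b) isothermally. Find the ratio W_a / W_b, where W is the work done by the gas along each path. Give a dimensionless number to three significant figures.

W_a / W_b ≈ 0.590

Path (a) isobaric: W = P₁(V₂ − V₁) → W_a/(P₁V₁) = -0.6883.
Path (b) isothermal: W = P₁V₁ ln(V₂/V₁) → W_b/(P₁V₁) = -1.166.
W_a / W_b = -0.6883 / -1.166 = 0.5904.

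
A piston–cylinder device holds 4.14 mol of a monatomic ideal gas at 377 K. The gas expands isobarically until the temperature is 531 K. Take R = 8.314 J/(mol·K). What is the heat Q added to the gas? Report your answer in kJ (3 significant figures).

Isobaric: W = nRΔT = (4.14)(8.314)(154) = 5301 J.
ΔU = nCᵥΔT with Cᵥ = 3R/2: ΔU = (4.14)(12.47)(154) = 7951 J.
Q = ΔU + W = 7951 + 5301 = 13252 J.

Q ≈ 13.3 kJ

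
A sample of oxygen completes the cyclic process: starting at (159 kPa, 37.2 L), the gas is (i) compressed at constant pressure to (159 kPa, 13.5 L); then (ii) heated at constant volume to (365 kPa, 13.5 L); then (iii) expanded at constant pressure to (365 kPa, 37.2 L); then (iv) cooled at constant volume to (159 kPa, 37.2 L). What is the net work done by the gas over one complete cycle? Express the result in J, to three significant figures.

Constant-volume legs do no work.
W(i) = (159)(13.5 − 37.2) = -3768 J; W(iii) = (365)(37.2 − 13.5) = 8651 J.
W_net = -3768 + 8651 = 4882 J (the clockwise enclosed area).

W_net ≈ 4880 J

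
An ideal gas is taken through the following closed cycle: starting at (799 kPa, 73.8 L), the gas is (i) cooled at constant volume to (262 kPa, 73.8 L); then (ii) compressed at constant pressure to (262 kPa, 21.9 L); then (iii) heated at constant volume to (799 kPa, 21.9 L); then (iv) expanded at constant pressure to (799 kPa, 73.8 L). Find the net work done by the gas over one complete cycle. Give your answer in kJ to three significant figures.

W_net ≈ 27.9 kJ

Constant-volume legs do no work.
W(ii) = (262)(21.9 − 73.8) = -13598 J; W(iv) = (799)(73.8 − 21.9) = 41468 J.
W_net = -13598 + 41468 = 27870 J (the clockwise enclosed area).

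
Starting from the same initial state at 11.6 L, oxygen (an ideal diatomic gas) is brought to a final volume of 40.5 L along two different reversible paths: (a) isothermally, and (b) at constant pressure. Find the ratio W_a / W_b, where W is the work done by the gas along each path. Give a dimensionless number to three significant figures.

Path (a) isothermal: W = P₁V₁ ln(V₂/V₁) → W_a/(P₁V₁) = 1.25.
Path (b) isobaric: W = P₁(V₂ − V₁) → W_b/(P₁V₁) = 2.491.
W_a / W_b = 1.25 / 2.491 = 0.5018.

W_a / W_b ≈ 0.502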